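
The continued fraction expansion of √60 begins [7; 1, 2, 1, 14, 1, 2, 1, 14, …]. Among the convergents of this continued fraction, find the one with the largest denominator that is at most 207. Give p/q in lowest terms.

1433/185

List convergents until the denominator exceeds the bound:
a_0 = 7: 7/1  (≤ bound)
a_1 = 1: 8/1  (≤ bound)
a_2 = 2: 23/3  (≤ bound)
a_3 = 1: 31/4  (≤ bound)
a_4 = 14: 457/59  (≤ bound)
a_5 = 1: 488/63  (≤ bound)
a_6 = 2: 1433/185  (≤ bound)
a_7 = 1: 1921/248  (> 207, stop)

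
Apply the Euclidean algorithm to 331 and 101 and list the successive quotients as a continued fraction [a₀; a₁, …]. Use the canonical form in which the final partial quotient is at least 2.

331 = 3·101 + 28, so a_0 = 3
101 = 3·28 + 17, so a_1 = 3
28 = 1·17 + 11, so a_2 = 1
17 = 1·11 + 6, so a_3 = 1
11 = 1·6 + 5, so a_4 = 1
6 = 1·5 + 1, so a_5 = 1
5 = 5·1 + 0, so a_6 = 5

[3; 3, 1, 1, 1, 1, 5]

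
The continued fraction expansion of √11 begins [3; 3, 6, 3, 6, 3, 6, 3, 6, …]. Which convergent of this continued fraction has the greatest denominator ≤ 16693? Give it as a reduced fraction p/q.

25077/7561

a_0 = 3: 3/1  (≤ bound)
a_1 = 3: 10/3  (≤ bound)
a_2 = 6: 63/19  (≤ bound)
a_3 = 3: 199/60  (≤ bound)
a_4 = 6: 1257/379  (≤ bound)
a_5 = 3: 3970/1197  (≤ bound)
a_6 = 6: 25077/7561  (≤ bound)
a_7 = 3: 79201/23880  (> 16693, stop)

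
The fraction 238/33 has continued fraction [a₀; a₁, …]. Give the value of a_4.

Run the Euclidean algorithm, recording each quotient:
⌊238/33⌋ = 7, remainder 7
⌊33/7⌋ = 4, remainder 5
⌊7/5⌋ = 1, remainder 2
⌊5/2⌋ = 2, remainder 1
⌊2/1⌋ = 2, remainder 0

2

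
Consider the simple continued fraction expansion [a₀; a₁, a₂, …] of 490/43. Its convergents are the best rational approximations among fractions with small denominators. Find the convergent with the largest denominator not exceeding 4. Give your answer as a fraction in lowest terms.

a_0 = 11: 11/1  (≤ bound)
a_1 = 2: 23/2  (≤ bound)
a_2 = 1: 34/3  (≤ bound)
a_3 = 1: 57/5  (> 4, stop)

34/3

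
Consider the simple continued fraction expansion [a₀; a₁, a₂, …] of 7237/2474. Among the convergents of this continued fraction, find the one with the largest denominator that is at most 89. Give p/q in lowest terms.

117/40

a_0 = 2: 2/1  (≤ bound)
a_1 = 1: 3/1  (≤ bound)
a_2 = 12: 38/13  (≤ bound)
a_3 = 2: 79/27  (≤ bound)
a_4 = 1: 117/40  (≤ bound)
a_5 = 2: 313/107  (> 89, stop)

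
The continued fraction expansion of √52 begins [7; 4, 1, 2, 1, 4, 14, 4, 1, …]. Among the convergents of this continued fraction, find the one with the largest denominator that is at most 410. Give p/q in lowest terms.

a_0 = 7: 7/1  (≤ bound)
a_1 = 4: 29/4  (≤ bound)
a_2 = 1: 36/5  (≤ bound)
a_3 = 2: 101/14  (≤ bound)
a_4 = 1: 137/19  (≤ bound)
a_5 = 4: 649/90  (≤ bound)
a_6 = 14: 9223/1279  (> 410, stop)

649/90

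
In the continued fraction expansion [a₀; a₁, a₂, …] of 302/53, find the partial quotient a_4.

302 = 5·53 + 37, so a_0 = 5
53 = 1·37 + 16, so a_1 = 1
37 = 2·16 + 5, so a_2 = 2
16 = 3·5 + 1, so a_3 = 3
5 = 5·1 + 0, so a_4 = 5

5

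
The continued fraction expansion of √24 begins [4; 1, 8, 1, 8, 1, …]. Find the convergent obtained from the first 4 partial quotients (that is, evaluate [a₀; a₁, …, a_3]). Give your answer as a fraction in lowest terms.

Collapse the nested fraction from the inside out:
Start with 1.
8 + 1/(1/1) = 8 + 1/1 = 9/1
1 + 1/(9/1) = 1 + 1/9 = 10/9
4 + 1/(10/9) = 4 + 9/10 = 49/10

49/10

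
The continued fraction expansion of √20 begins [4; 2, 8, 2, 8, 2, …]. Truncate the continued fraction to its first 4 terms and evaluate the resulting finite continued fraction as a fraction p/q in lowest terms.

Work from the innermost term outward:
Start with 2.
8 + 1/(2/1) = 8 + 1/2 = 17/2
2 + 1/(17/2) = 2 + 2/17 = 36/17
4 + 1/(36/17) = 4 + 17/36 = 161/36

161/36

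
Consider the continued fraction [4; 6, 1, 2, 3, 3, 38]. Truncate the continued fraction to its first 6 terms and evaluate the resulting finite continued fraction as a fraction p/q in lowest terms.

917/221

Build up convergents one term at a time:
a_0 = 4: 4/1
a_1 = 6: 25/6
a_2 = 1: 29/7
a_3 = 2: 83/20
a_4 = 3: 278/67
a_5 = 3: 917/221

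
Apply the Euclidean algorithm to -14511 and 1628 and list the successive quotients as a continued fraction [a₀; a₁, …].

[-9; 11, 1, 1, 4, 1, 12]

Run the Euclidean algorithm, recording each quotient:
-14511 ÷ 1628 → quotient -9, remainder 141
1628 ÷ 141 → quotient 11, remainder 77
141 ÷ 77 → quotient 1, remainder 64
77 ÷ 64 → quotient 1, remainder 13
64 ÷ 13 → quotient 4, remainder 12
13 ÷ 12 → quotient 1, remainder 1
12 ÷ 1 → quotient 12, remainder 0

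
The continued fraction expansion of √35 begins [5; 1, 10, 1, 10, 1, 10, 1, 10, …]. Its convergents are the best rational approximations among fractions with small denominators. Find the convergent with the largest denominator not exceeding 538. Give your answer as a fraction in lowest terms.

846/143

a_0 = 5: 5/1  (≤ bound)
a_1 = 1: 6/1  (≤ bound)
a_2 = 10: 65/11  (≤ bound)
a_3 = 1: 71/12  (≤ bound)
a_4 = 10: 775/131  (≤ bound)
a_5 = 1: 846/143  (≤ bound)
a_6 = 10: 9235/1561  (> 538, stop)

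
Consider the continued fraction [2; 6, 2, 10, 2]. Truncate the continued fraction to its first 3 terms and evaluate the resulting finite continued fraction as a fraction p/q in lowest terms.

Collapse the nested fraction from the inside out:
Start with 2.
6 + 1/(2/1) = 6 + 1/2 = 13/2
2 + 1/(13/2) = 2 + 2/13 = 28/13

28/13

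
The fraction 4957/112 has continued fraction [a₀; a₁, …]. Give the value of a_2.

1

Run the Euclidean algorithm, recording each quotient:
⌊4957/112⌋ = 44, remainder 29
⌊112/29⌋ = 3, remainder 25
⌊29/25⌋ = 1, remainder 4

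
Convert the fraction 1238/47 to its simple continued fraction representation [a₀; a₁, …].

⌊1238/47⌋ = 26, remainder 16
⌊47/16⌋ = 2, remainder 15
⌊16/15⌋ = 1, remainder 1
⌊15/1⌋ = 15, remainder 0

[26; 2, 1, 15]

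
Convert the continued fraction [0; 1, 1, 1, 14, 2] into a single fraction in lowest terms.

60/91

Collapse the nested fraction from the inside out:
Start with 2.
14 + 1/(2/1) = 14 + 1/2 = 29/2
1 + 1/(29/2) = 1 + 2/29 = 31/29
1 + 1/(31/29) = 1 + 29/31 = 60/31
1 + 1/(60/31) = 1 + 31/60 = 91/60
0 + 1/(91/60) = 0 + 60/91 = 60/91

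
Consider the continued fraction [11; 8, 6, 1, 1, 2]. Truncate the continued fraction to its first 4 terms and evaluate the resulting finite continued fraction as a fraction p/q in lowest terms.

Start with 1.
6 + 1/(1/1) = 6 + 1/1 = 7/1
8 + 1/(7/1) = 8 + 1/7 = 57/7
11 + 1/(57/7) = 11 + 7/57 = 634/57

634/57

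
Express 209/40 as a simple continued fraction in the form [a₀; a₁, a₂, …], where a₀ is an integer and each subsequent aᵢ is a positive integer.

[5; 4, 2, 4]

Apply division with remainder until the remainder is 0:
⌊209/40⌋ = 5, remainder 9
⌊40/9⌋ = 4, remainder 4
⌊9/4⌋ = 2, remainder 1
⌊4/1⌋ = 4, remainder 0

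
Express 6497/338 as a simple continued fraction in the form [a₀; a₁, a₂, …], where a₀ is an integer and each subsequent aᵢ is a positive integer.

[19; 4, 1, 1, 37]

⌊6497/338⌋ = 19, remainder 75
⌊338/75⌋ = 4, remainder 38
⌊75/38⌋ = 1, remainder 37
⌊38/37⌋ = 1, remainder 1
⌊37/1⌋ = 37, remainder 0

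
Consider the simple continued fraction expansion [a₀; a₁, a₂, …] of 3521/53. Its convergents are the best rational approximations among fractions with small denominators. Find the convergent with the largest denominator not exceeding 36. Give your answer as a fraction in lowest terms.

1528/23

List convergents until the denominator exceeds the bound:
a_0 = 66: 66/1  (≤ bound)
a_1 = 2: 133/2  (≤ bound)
a_2 = 3: 465/7  (≤ bound)
a_3 = 3: 1528/23  (≤ bound)
a_4 = 2: 3521/53  (> 36, stop)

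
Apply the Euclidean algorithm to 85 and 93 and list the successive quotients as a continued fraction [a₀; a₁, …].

[0; 1, 10, 1, 1, 1, 2]

⌊85/93⌋ = 0, remainder 85
⌊93/85⌋ = 1, remainder 8
⌊85/8⌋ = 10, remainder 5
⌊8/5⌋ = 1, remainder 3
⌊5/3⌋ = 1, remainder 2
⌊3/2⌋ = 1, remainder 1
⌊2/1⌋ = 2, remainder 0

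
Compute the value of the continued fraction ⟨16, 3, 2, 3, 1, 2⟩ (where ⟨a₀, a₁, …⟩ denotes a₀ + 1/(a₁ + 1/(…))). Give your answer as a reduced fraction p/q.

Work from the innermost term outward:
Start with 2.
1 + 1/(2/1) = 1 + 1/2 = 3/2
3 + 1/(3/2) = 3 + 2/3 = 11/3
2 + 1/(11/3) = 2 + 3/11 = 25/11
3 + 1/(25/11) = 3 + 11/25 = 86/25
16 + 1/(86/25) = 16 + 25/86 = 1401/86

1401/86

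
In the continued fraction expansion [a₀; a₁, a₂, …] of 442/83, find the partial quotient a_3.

Apply division with remainder until the remainder is 0:
442 ÷ 83 → quotient 5, remainder 27
83 ÷ 27 → quotient 3, remainder 2
27 ÷ 2 → quotient 13, remainder 1
2 ÷ 1 → quotient 2, remainder 0

2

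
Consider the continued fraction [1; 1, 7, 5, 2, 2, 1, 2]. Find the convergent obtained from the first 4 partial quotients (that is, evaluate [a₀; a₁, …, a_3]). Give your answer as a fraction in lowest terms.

77/41

Start with 5.
7 + 1/(5/1) = 7 + 1/5 = 36/5
1 + 1/(36/5) = 1 + 5/36 = 41/36
1 + 1/(41/36) = 1 + 36/41 = 77/41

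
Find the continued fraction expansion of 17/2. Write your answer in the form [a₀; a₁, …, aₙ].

[8; 2]

Repeatedly divide and take the remainder:
⌊17/2⌋ = 8, remainder 1
⌊2/1⌋ = 2, remainder 0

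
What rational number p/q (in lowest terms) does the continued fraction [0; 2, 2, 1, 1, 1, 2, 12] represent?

a_0 = 0: 0/1
a_1 = 2: 1/2
a_2 = 2: 2/5
a_3 = 1: 3/7
a_4 = 1: 5/12
a_5 = 1: 8/19
a_6 = 2: 21/50
a_7 = 12: 260/619

260/619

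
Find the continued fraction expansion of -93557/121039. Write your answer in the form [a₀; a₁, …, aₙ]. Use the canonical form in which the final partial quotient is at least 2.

[-1; 4, 2, 2, 8, 1, 9, 59]

-93557 = -1·121039 + 27482, so a_0 = -1
121039 = 4·27482 + 11111, so a_1 = 4
27482 = 2·11111 + 5260, so a_2 = 2
11111 = 2·5260 + 591, so a_3 = 2
5260 = 8·591 + 532, so a_4 = 8
591 = 1·532 + 59, so a_5 = 1
532 = 9·59 + 1, so a_6 = 9
59 = 59·1 + 0, so a_7 = 59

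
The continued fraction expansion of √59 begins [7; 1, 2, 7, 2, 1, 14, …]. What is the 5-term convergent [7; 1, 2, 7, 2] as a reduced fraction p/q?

361/47

Start with 2.
7 + 1/(2/1) = 7 + 1/2 = 15/2
2 + 1/(15/2) = 2 + 2/15 = 32/15
1 + 1/(32/15) = 1 + 15/32 = 47/32
7 + 1/(47/32) = 7 + 32/47 = 361/47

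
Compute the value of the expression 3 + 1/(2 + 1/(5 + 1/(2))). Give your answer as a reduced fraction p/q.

83/24

Compute successive convergents:
a_0 = 3: 3/1
a_1 = 2: 7/2
a_2 = 5: 38/11
a_3 = 2: 83/24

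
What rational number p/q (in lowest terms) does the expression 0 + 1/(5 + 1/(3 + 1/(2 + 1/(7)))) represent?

52/275

a_0 = 0: 0/1
a_1 = 5: 1/5
a_2 = 3: 3/16
a_3 = 2: 7/37
a_4 = 7: 52/275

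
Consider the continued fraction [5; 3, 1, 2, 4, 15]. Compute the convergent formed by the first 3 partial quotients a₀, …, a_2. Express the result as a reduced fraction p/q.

21/4

Start with 1.
3 + 1/(1/1) = 3 + 1/1 = 4/1
5 + 1/(4/1) = 5 + 1/4 = 21/4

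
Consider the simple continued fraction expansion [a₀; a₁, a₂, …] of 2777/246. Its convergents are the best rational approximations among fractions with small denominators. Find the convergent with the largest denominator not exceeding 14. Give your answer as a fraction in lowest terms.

a_0 = 11: 11/1  (≤ bound)
a_1 = 3: 34/3  (≤ bound)
a_2 = 2: 79/7  (≤ bound)
a_3 = 6: 508/45  (> 14, stop)

79/7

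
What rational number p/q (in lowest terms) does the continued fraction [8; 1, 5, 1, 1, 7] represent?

a_0 = 8: 8/1
a_1 = 1: 9/1
a_2 = 5: 53/6
a_3 = 1: 62/7
a_4 = 1: 115/13
a_5 = 7: 867/98

867/98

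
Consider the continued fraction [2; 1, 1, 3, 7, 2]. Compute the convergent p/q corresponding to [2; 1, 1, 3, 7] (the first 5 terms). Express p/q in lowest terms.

Start with 7.
3 + 1/(7/1) = 3 + 1/7 = 22/7
1 + 1/(22/7) = 1 + 7/22 = 29/22
1 + 1/(29/22) = 1 + 22/29 = 51/29
2 + 1/(51/29) = 2 + 29/51 = 131/51

131/51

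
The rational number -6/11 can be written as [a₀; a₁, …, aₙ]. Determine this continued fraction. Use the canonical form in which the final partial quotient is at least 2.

Run the Euclidean algorithm, recording each quotient:
-6 ÷ 11 → quotient -1, remainder 5
11 ÷ 5 → quotient 2, remainder 1
5 ÷ 1 → quotient 5, remainder 0

[-1; 2, 5]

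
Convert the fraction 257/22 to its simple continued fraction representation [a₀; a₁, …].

[11; 1, 2, 7]

⌊257/22⌋ = 11, remainder 15
⌊22/15⌋ = 1, remainder 7
⌊15/7⌋ = 2, remainder 1
⌊7/1⌋ = 7, remainder 0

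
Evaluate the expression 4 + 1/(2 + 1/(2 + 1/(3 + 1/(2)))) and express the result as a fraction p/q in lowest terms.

172/39

a_0 = 4: 4/1
a_1 = 2: 9/2
a_2 = 2: 22/5
a_3 = 3: 75/17
a_4 = 2: 172/39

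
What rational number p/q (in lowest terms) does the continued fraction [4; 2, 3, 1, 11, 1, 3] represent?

Use the convergent recurrence hₖ = aₖ·hₖ₋₁ + hₖ₋₂ (and likewise for the denominators kₖ):
a_0 = 4: 4/1
a_1 = 2: 9/2
a_2 = 3: 31/7
a_3 = 1: 40/9
a_4 = 11: 471/106
a_5 = 1: 511/115
a_6 = 3: 2004/451

2004/451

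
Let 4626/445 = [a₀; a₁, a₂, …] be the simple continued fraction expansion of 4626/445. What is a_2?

4626 ÷ 445 → quotient 10, remainder 176
445 ÷ 176 → quotient 2, remainder 93
176 ÷ 93 → quotient 1, remainder 83

1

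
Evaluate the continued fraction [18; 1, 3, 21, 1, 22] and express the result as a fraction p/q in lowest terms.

38312/2043

Collapse the nested fraction from the inside out:
Start with 22.
1 + 1/(22/1) = 1 + 1/22 = 23/22
21 + 1/(23/22) = 21 + 22/23 = 505/23
3 + 1/(505/23) = 3 + 23/505 = 1538/505
1 + 1/(1538/505) = 1 + 505/1538 = 2043/1538
18 + 1/(2043/1538) = 18 + 1538/2043 = 38312/2043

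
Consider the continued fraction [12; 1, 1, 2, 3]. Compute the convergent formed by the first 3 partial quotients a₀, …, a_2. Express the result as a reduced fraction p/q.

a_0 = 12: 12/1
a_1 = 1: 13/1
a_2 = 1: 25/2

25/2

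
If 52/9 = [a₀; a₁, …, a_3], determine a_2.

52 = 5·9 + 7, so a_0 = 5
9 = 1·7 + 2, so a_1 = 1
7 = 3·2 + 1, so a_2 = 3

3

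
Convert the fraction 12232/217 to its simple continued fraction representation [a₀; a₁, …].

Repeatedly divide and take the remainder:
12232 = 56·217 + 80, so a_0 = 56
217 = 2·80 + 57, so a_1 = 2
80 = 1·57 + 23, so a_2 = 1
57 = 2·23 + 11, so a_3 = 2
23 = 2·11 + 1, so a_4 = 2
11 = 11·1 + 0, so a_5 = 11

[56; 2, 1, 2, 2, 11]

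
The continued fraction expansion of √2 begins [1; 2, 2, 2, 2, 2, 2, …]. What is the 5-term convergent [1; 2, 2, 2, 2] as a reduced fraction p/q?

Use the convergent recurrence hₖ = aₖ·hₖ₋₁ + hₖ₋₂ (and likewise for the denominators kₖ):
a_0 = 1: 1/1
a_1 = 2: 3/2
a_2 = 2: 7/5
a_3 = 2: 17/12
a_4 = 2: 41/29

41/29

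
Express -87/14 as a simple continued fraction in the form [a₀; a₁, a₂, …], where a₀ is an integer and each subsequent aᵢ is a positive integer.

Repeatedly divide and take the remainder:
⌊-87/14⌋ = -7, remainder 11
⌊14/11⌋ = 1, remainder 3
⌊11/3⌋ = 3, remainder 2
⌊3/2⌋ = 1, remainder 1
⌊2/1⌋ = 2, remainder 0

[-7; 1, 3, 1, 2]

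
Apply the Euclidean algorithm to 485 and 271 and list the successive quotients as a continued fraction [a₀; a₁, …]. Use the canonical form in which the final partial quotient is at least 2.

Repeatedly divide and take the remainder:
⌊485/271⌋ = 1, remainder 214
⌊271/214⌋ = 1, remainder 57
⌊214/57⌋ = 3, remainder 43
⌊57/43⌋ = 1, remainder 14
⌊43/14⌋ = 3, remainder 1
⌊14/1⌋ = 14, remainder 0

[1; 1, 3, 1, 3, 14]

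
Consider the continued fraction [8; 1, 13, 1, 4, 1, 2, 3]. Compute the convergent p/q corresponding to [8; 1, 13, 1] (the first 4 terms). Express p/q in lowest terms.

134/15

Build up convergents one term at a time:
a_0 = 8: 8/1
a_1 = 1: 9/1
a_2 = 13: 125/14
a_3 = 1: 134/15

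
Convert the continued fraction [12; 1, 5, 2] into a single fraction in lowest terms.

a_0 = 12: 12/1
a_1 = 1: 13/1
a_2 = 5: 77/6
a_3 = 2: 167/13

167/13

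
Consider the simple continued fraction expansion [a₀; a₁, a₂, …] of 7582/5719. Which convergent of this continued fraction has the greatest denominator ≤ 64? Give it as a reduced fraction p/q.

57/43

a_0 = 1: 1/1  (≤ bound)
a_1 = 3: 4/3  (≤ bound)
a_2 = 14: 57/43  (≤ bound)
a_3 = 3: 175/132  (> 64, stop)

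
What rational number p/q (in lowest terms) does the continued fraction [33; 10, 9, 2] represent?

6355/192

a_0 = 33: 33/1
a_1 = 10: 331/10
a_2 = 9: 3012/91
a_3 = 2: 6355/192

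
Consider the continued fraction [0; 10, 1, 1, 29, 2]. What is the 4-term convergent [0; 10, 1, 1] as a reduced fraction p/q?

Starting at the tail and folding back:
Start with 1.
1 + 1/(1/1) = 1 + 1/1 = 2/1
10 + 1/(2/1) = 10 + 1/2 = 21/2
0 + 1/(21/2) = 0 + 2/21 = 2/21

2/21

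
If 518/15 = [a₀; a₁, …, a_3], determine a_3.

7

518 = 34·15 + 8, so a_0 = 34
15 = 1·8 + 7, so a_1 = 1
8 = 1·7 + 1, so a_2 = 1
7 = 7·1 + 0, so a_3 = 7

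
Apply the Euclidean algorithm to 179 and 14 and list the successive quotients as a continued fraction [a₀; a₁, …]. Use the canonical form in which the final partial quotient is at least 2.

⌊179/14⌋ = 12, remainder 11
⌊14/11⌋ = 1, remainder 3
⌊11/3⌋ = 3, remainder 2
⌊3/2⌋ = 1, remainder 1
⌊2/1⌋ = 2, remainder 0

[12; 1, 3, 1, 2]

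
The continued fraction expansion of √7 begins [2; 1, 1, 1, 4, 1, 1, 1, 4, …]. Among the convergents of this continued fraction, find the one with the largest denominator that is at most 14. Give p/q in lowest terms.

37/14

List convergents until the denominator exceeds the bound:
a_0 = 2: 2/1  (≤ bound)
a_1 = 1: 3/1  (≤ bound)
a_2 = 1: 5/2  (≤ bound)
a_3 = 1: 8/3  (≤ bound)
a_4 = 4: 37/14  (≤ bound)
a_5 = 1: 45/17  (> 14, stop)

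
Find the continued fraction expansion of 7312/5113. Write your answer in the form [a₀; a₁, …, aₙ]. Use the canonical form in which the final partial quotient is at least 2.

[1; 2, 3, 13, 4, 6, 2]

7312 ÷ 5113 → quotient 1, remainder 2199
5113 ÷ 2199 → quotient 2, remainder 715
2199 ÷ 715 → quotient 3, remainder 54
715 ÷ 54 → quotient 13, remainder 13
54 ÷ 13 → quotient 4, remainder 2
13 ÷ 2 → quotient 6, remainder 1
2 ÷ 1 → quotient 2, remainder 0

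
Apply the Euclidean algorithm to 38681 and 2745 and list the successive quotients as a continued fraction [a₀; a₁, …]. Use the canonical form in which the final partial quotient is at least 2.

[14; 10, 1, 14, 1, 2, 5]

38681 ÷ 2745 → quotient 14, remainder 251
2745 ÷ 251 → quotient 10, remainder 235
251 ÷ 235 → quotient 1, remainder 16
235 ÷ 16 → quotient 14, remainder 11
16 ÷ 11 → quotient 1, remainder 5
11 ÷ 5 → quotient 2, remainder 1
5 ÷ 1 → quotient 5, remainder 0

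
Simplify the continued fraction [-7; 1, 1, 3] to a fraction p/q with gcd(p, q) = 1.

Collapse the nested fraction from the inside out:
Start with 3.
1 + 1/(3/1) = 1 + 1/3 = 4/3
1 + 1/(4/3) = 1 + 3/4 = 7/4
-7 + 1/(7/4) = -7 + 4/7 = -45/7

-45/7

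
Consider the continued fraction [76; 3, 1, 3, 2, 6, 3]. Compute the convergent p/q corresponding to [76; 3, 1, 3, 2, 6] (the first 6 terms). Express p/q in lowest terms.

16702/219

Collapse the nested fraction from the inside out:
Start with 6.
2 + 1/(6/1) = 2 + 1/6 = 13/6
3 + 1/(13/6) = 3 + 6/13 = 45/13
1 + 1/(45/13) = 1 + 13/45 = 58/45
3 + 1/(58/45) = 3 + 45/58 = 219/58
76 + 1/(219/58) = 76 + 58/219 = 16702/219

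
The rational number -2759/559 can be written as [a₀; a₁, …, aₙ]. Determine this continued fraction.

[-5; 15, 1, 1, 8, 2]

Run the Euclidean algorithm, recording each quotient:
-2759 ÷ 559 → quotient -5, remainder 36
559 ÷ 36 → quotient 15, remainder 19
36 ÷ 19 → quotient 1, remainder 17
19 ÷ 17 → quotient 1, remainder 2
17 ÷ 2 → quotient 8, remainder 1
2 ÷ 1 → quotient 2, remainder 0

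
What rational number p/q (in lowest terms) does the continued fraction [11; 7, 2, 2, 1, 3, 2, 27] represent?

133828/12019

Use the convergent recurrence hₖ = aₖ·hₖ₋₁ + hₖ₋₂ (and likewise for the denominators kₖ):
a_0 = 11: 11/1
a_1 = 7: 78/7
a_2 = 2: 167/15
a_3 = 2: 412/37
a_4 = 1: 579/52
a_5 = 3: 2149/193
a_6 = 2: 4877/438
a_7 = 27: 133828/12019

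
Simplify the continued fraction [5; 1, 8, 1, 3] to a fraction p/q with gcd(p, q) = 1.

230/39

Work from the innermost term outward:
Start with 3.
1 + 1/(3/1) = 1 + 1/3 = 4/3
8 + 1/(4/3) = 8 + 3/4 = 35/4
1 + 1/(35/4) = 1 + 4/35 = 39/35
5 + 1/(39/35) = 5 + 35/39 = 230/39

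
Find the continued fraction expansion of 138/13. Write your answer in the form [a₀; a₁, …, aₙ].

[10; 1, 1, 1, 1, 2]

Repeatedly divide and take the remainder:
⌊138/13⌋ = 10, remainder 8
⌊13/8⌋ = 1, remainder 5
⌊8/5⌋ = 1, remainder 3
⌊5/3⌋ = 1, remainder 2
⌊3/2⌋ = 1, remainder 1
⌊2/1⌋ = 2, remainder 0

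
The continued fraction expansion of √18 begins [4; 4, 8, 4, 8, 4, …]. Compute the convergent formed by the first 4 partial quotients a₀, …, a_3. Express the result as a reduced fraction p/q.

Start with 4.
8 + 1/(4/1) = 8 + 1/4 = 33/4
4 + 1/(33/4) = 4 + 4/33 = 136/33
4 + 1/(136/33) = 4 + 33/136 = 577/136

577/136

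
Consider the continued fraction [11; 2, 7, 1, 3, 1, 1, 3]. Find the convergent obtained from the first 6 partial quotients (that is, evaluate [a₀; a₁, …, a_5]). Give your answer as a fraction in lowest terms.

952/83

Start with 1.
3 + 1/(1/1) = 3 + 1/1 = 4/1
1 + 1/(4/1) = 1 + 1/4 = 5/4
7 + 1/(5/4) = 7 + 4/5 = 39/5
2 + 1/(39/5) = 2 + 5/39 = 83/39
11 + 1/(83/39) = 11 + 39/83 = 952/83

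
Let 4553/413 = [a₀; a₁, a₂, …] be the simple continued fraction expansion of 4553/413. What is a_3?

Run the Euclidean algorithm, recording each quotient:
4553 ÷ 413 → quotient 11, remainder 10
413 ÷ 10 → quotient 41, remainder 3
10 ÷ 3 → quotient 3, remainder 1
3 ÷ 1 → quotient 3, remainder 0

3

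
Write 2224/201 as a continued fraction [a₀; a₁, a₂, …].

[11; 15, 2, 6]

2224 ÷ 201 → quotient 11, remainder 13
201 ÷ 13 → quotient 15, remainder 6
13 ÷ 6 → quotient 2, remainder 1
6 ÷ 1 → quotient 6, remainder 0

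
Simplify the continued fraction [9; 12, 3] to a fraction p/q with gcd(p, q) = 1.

Use the convergent recurrence hₖ = aₖ·hₖ₋₁ + hₖ₋₂ (and likewise for the denominators kₖ):
a_0 = 9: 9/1
a_1 = 12: 109/12
a_2 = 3: 336/37

336/37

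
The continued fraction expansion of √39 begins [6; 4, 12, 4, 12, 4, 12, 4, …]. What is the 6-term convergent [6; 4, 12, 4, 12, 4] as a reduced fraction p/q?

62425/9996

Use the convergent recurrence hₖ = aₖ·hₖ₋₁ + hₖ₋₂ (and likewise for the denominators kₖ):
a_0 = 6: 6/1
a_1 = 4: 25/4
a_2 = 12: 306/49
a_3 = 4: 1249/200
a_4 = 12: 15294/2449
a_5 = 4: 62425/9996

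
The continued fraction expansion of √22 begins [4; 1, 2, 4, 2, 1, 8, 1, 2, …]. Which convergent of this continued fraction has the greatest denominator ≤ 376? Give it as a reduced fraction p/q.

1712/365

a_0 = 4: 4/1  (≤ bound)
a_1 = 1: 5/1  (≤ bound)
a_2 = 2: 14/3  (≤ bound)
a_3 = 4: 61/13  (≤ bound)
a_4 = 2: 136/29  (≤ bound)
a_5 = 1: 197/42  (≤ bound)
a_6 = 8: 1712/365  (≤ bound)
a_7 = 1: 1909/407  (> 376, stop)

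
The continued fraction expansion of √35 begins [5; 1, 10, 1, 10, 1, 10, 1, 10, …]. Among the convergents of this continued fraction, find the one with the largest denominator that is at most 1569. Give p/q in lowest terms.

a_0 = 5: 5/1  (≤ bound)
a_1 = 1: 6/1  (≤ bound)
a_2 = 10: 65/11  (≤ bound)
a_3 = 1: 71/12  (≤ bound)
a_4 = 10: 775/131  (≤ bound)
a_5 = 1: 846/143  (≤ bound)
a_6 = 10: 9235/1561  (≤ bound)
a_7 = 1: 10081/1704  (> 1569, stop)

9235/1561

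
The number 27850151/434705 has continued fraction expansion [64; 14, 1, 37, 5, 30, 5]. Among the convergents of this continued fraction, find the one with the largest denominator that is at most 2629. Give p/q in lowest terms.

a_0 = 64: 64/1  (≤ bound)
a_1 = 14: 897/14  (≤ bound)
a_2 = 1: 961/15  (≤ bound)
a_3 = 37: 36454/569  (≤ bound)
a_4 = 5: 183231/2860  (> 2629, stop)

36454/569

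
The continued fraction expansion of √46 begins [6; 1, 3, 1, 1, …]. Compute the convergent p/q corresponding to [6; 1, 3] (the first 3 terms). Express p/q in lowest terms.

27/4

Compute successive convergents:
a_0 = 6: 6/1
a_1 = 1: 7/1
a_2 = 3: 27/4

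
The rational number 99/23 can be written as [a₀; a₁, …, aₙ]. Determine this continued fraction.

99 ÷ 23 → quotient 4, remainder 7
23 ÷ 7 → quotient 3, remainder 2
7 ÷ 2 → quotient 3, remainder 1
2 ÷ 1 → quotient 2, remainder 0

[4; 3, 3, 2]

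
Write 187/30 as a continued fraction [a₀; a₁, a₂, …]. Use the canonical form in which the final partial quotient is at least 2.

[6; 4, 3, 2]

Repeatedly divide and take the remainder:
187 ÷ 30 → quotient 6, remainder 7
30 ÷ 7 → quotient 4, remainder 2
7 ÷ 2 → quotient 3, remainder 1
2 ÷ 1 → quotient 2, remainder 0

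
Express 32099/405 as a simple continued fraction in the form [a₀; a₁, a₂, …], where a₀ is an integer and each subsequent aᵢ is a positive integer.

32099 ÷ 405 → quotient 79, remainder 104
405 ÷ 104 → quotient 3, remainder 93
104 ÷ 93 → quotient 1, remainder 11
93 ÷ 11 → quotient 8, remainder 5
11 ÷ 5 → quotient 2, remainder 1
5 ÷ 1 → quotient 5, remainder 0

[79; 3, 1, 8, 2, 5]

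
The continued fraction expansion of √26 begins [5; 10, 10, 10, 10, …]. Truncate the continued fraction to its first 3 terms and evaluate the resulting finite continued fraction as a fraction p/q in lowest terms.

515/101

a_0 = 5: 5/1
a_1 = 10: 51/10
a_2 = 10: 515/101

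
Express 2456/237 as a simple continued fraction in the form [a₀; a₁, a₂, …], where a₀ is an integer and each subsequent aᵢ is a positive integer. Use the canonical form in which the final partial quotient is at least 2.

⌊2456/237⌋ = 10, remainder 86
⌊237/86⌋ = 2, remainder 65
⌊86/65⌋ = 1, remainder 21
⌊65/21⌋ = 3, remainder 2
⌊21/2⌋ = 10, remainder 1
⌊2/1⌋ = 2, remainder 0

[10; 2, 1, 3, 10, 2]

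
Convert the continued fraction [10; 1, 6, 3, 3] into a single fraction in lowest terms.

793/73

Start with 3.
3 + 1/(3/1) = 3 + 1/3 = 10/3
6 + 1/(10/3) = 6 + 3/10 = 63/10
1 + 1/(63/10) = 1 + 10/63 = 73/63
10 + 1/(73/63) = 10 + 63/73 = 793/73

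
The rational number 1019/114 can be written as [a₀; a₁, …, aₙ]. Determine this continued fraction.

[8; 1, 15, 3, 2]

1019 ÷ 114 → quotient 8, remainder 107
114 ÷ 107 → quotient 1, remainder 7
107 ÷ 7 → quotient 15, remainder 2
7 ÷ 2 → quotient 3, remainder 1
2 ÷ 1 → quotient 2, remainder 0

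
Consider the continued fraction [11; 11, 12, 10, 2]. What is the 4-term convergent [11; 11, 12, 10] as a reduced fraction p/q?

a_0 = 11: 11/1
a_1 = 11: 122/11
a_2 = 12: 1475/133
a_3 = 10: 14872/1341

14872/1341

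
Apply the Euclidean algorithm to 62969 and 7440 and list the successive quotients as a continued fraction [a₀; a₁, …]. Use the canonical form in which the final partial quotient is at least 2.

[8; 2, 6, 2, 1, 3, 49]

⌊62969/7440⌋ = 8, remainder 3449
⌊7440/3449⌋ = 2, remainder 542
⌊3449/542⌋ = 6, remainder 197
⌊542/197⌋ = 2, remainder 148
⌊197/148⌋ = 1, remainder 49
⌊148/49⌋ = 3, remainder 1
⌊49/1⌋ = 49, remainder 0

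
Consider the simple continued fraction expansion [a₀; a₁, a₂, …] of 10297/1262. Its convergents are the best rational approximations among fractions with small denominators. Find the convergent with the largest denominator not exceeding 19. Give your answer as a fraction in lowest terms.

155/19

a_0 = 8: 8/1  (≤ bound)
a_1 = 6: 49/6  (≤ bound)
a_2 = 3: 155/19  (≤ bound)
a_3 = 1: 204/25  (> 19, stop)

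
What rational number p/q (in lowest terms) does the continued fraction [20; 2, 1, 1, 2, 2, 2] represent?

1529/75

a_0 = 20: 20/1
a_1 = 2: 41/2
a_2 = 1: 61/3
a_3 = 1: 102/5
a_4 = 2: 265/13
a_5 = 2: 632/31
a_6 = 2: 1529/75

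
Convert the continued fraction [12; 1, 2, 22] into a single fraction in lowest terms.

849/67

Work from the innermost term outward:
Start with 22.
2 + 1/(22/1) = 2 + 1/22 = 45/22
1 + 1/(45/22) = 1 + 22/45 = 67/45
12 + 1/(67/45) = 12 + 45/67 = 849/67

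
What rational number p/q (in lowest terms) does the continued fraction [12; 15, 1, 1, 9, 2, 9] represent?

70987/5884

a_0 = 12: 12/1
a_1 = 15: 181/15
a_2 = 1: 193/16
a_3 = 1: 374/31
a_4 = 9: 3559/295
a_5 = 2: 7492/621
a_6 = 9: 70987/5884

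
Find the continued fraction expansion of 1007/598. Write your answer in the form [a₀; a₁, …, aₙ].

[1; 1, 2, 6, 10, 3]

Repeatedly divide and take the remainder:
1007 = 1·598 + 409, so a_0 = 1
598 = 1·409 + 189, so a_1 = 1
409 = 2·189 + 31, so a_2 = 2
189 = 6·31 + 3, so a_3 = 6
31 = 10·3 + 1, so a_4 = 10
3 = 3·1 + 0, so a_5 = 3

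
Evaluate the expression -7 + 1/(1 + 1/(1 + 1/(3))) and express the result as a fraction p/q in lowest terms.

-45/7

Work from the innermost term outward:
Start with 3.
1 + 1/(3/1) = 1 + 1/3 = 4/3
1 + 1/(4/3) = 1 + 3/4 = 7/4
-7 + 1/(7/4) = -7 + 4/7 = -45/7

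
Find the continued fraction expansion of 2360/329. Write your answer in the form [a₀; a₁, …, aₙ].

[7; 5, 1, 3, 2, 1, 1, 2]

2360 = 7·329 + 57, so a_0 = 7
329 = 5·57 + 44, so a_1 = 5
57 = 1·44 + 13, so a_2 = 1
44 = 3·13 + 5, so a_3 = 3
13 = 2·5 + 3, so a_4 = 2
5 = 1·3 + 2, so a_5 = 1
3 = 1·2 + 1, so a_6 = 1
2 = 2·1 + 0, so a_7 = 2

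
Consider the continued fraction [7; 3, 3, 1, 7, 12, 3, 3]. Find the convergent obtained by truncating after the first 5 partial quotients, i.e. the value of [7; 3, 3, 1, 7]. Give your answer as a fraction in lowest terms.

738/101

a_0 = 7: 7/1
a_1 = 3: 22/3
a_2 = 3: 73/10
a_3 = 1: 95/13
a_4 = 7: 738/101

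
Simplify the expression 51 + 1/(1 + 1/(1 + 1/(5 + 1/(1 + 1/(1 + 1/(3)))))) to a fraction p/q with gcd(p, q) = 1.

a_0 = 51: 51/1
a_1 = 1: 52/1
a_2 = 1: 103/2
a_3 = 5: 567/11
a_4 = 1: 670/13
a_5 = 1: 1237/24
a_6 = 3: 4381/85

4381/85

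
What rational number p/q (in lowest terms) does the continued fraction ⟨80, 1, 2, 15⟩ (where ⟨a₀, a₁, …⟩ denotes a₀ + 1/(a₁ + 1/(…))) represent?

3711/46

Build up convergents one term at a time:
a_0 = 80: 80/1
a_1 = 1: 81/1
a_2 = 2: 242/3
a_3 = 15: 3711/46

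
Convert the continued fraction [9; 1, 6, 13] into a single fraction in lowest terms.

907/92

Start with 13.
6 + 1/(13/1) = 6 + 1/13 = 79/13
1 + 1/(79/13) = 1 + 13/79 = 92/79
9 + 1/(92/79) = 9 + 79/92 = 907/92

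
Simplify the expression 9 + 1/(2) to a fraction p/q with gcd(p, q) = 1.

a_0 = 9: 9/1
a_1 = 2: 19/2

19/2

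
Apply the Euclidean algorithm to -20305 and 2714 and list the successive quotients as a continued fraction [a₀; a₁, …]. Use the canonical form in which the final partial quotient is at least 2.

-20305 ÷ 2714 → quotient -8, remainder 1407
2714 ÷ 1407 → quotient 1, remainder 1307
1407 ÷ 1307 → quotient 1, remainder 100
1307 ÷ 100 → quotient 13, remainder 7
100 ÷ 7 → quotient 14, remainder 2
7 ÷ 2 → quotient 3, remainder 1
2 ÷ 1 → quotient 2, remainder 0

[-8; 1, 1, 13, 14, 3, 2]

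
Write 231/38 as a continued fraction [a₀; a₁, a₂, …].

231 ÷ 38 → quotient 6, remainder 3
38 ÷ 3 → quotient 12, remainder 2
3 ÷ 2 → quotient 1, remainder 1
2 ÷ 1 → quotient 2, remainder 0

[6; 12, 1, 2]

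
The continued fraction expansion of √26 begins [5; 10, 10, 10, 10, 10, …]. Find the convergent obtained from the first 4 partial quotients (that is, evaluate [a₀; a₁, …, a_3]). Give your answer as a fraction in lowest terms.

5201/1020

a_0 = 5: 5/1
a_1 = 10: 51/10
a_2 = 10: 515/101
a_3 = 10: 5201/1020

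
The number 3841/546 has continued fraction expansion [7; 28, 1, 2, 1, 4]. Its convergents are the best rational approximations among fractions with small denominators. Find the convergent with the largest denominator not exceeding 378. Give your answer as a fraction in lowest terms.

List convergents until the denominator exceeds the bound:
a_0 = 7: 7/1  (≤ bound)
a_1 = 28: 197/28  (≤ bound)
a_2 = 1: 204/29  (≤ bound)
a_3 = 2: 605/86  (≤ bound)
a_4 = 1: 809/115  (≤ bound)
a_5 = 4: 3841/546  (> 378, stop)

809/115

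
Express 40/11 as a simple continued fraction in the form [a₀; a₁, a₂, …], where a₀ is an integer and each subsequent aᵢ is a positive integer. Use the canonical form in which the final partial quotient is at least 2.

[3; 1, 1, 1, 3]

⌊40/11⌋ = 3, remainder 7
⌊11/7⌋ = 1, remainder 4
⌊7/4⌋ = 1, remainder 3
⌊4/3⌋ = 1, remainder 1
⌊3/1⌋ = 3, remainder 0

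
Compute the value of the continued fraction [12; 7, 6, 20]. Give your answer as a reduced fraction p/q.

Start with 20.
6 + 1/(20/1) = 6 + 1/20 = 121/20
7 + 1/(121/20) = 7 + 20/121 = 867/121
12 + 1/(867/121) = 12 + 121/867 = 10525/867

10525/867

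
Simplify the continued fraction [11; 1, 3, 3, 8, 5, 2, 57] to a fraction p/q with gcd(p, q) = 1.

820867/69751

a_0 = 11: 11/1
a_1 = 1: 12/1
a_2 = 3: 47/4
a_3 = 3: 153/13
a_4 = 8: 1271/108
a_5 = 5: 6508/553
a_6 = 2: 14287/1214
a_7 = 57: 820867/69751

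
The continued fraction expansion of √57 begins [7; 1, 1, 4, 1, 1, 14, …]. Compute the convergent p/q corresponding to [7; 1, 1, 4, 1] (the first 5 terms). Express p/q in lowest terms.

a_0 = 7: 7/1
a_1 = 1: 8/1
a_2 = 1: 15/2
a_3 = 4: 68/9
a_4 = 1: 83/11

83/11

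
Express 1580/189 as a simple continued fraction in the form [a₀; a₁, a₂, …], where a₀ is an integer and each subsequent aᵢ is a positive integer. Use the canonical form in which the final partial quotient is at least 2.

1580 ÷ 189 → quotient 8, remainder 68
189 ÷ 68 → quotient 2, remainder 53
68 ÷ 53 → quotient 1, remainder 15
53 ÷ 15 → quotient 3, remainder 8
15 ÷ 8 → quotient 1, remainder 7
8 ÷ 7 → quotient 1, remainder 1
7 ÷ 1 → quotient 7, remainder 0

[8; 2, 1, 3, 1, 1, 7]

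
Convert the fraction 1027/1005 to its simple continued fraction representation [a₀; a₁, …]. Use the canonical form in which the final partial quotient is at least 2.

1027 = 1·1005 + 22, so a_0 = 1
1005 = 45·22 + 15, so a_1 = 45
22 = 1·15 + 7, so a_2 = 1
15 = 2·7 + 1, so a_3 = 2
7 = 7·1 + 0, so a_4 = 7

[1; 45, 1, 2, 7]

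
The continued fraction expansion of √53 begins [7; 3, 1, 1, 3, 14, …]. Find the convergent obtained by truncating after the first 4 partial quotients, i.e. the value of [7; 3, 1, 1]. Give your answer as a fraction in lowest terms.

51/7

Work from the innermost term outward:
Start with 1.
1 + 1/(1/1) = 1 + 1/1 = 2/1
3 + 1/(2/1) = 3 + 1/2 = 7/2
7 + 1/(7/2) = 7 + 2/7 = 51/7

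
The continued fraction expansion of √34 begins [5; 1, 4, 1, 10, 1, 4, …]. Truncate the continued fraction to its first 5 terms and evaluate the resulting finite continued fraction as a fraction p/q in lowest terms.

Starting at the tail and folding back:
Start with 10.
1 + 1/(10/1) = 1 + 1/10 = 11/10
4 + 1/(11/10) = 4 + 10/11 = 54/11
1 + 1/(54/11) = 1 + 11/54 = 65/54
5 + 1/(65/54) = 5 + 54/65 = 379/65

379/65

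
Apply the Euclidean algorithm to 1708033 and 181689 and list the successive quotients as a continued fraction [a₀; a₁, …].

[9; 2, 2, 46, 14, 1, 3, 13]

Repeatedly divide and take the remainder:
⌊1708033/181689⌋ = 9, remainder 72832
⌊181689/72832⌋ = 2, remainder 36025
⌊72832/36025⌋ = 2, remainder 782
⌊36025/782⌋ = 46, remainder 53
⌊782/53⌋ = 14, remainder 40
⌊53/40⌋ = 1, remainder 13
⌊40/13⌋ = 3, remainder 1
⌊13/1⌋ = 13, remainder 0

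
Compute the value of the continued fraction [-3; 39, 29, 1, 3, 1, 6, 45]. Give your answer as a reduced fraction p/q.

a_0 = -3: -3/1
a_1 = 39: -116/39
a_2 = 29: -3367/1132
a_3 = 1: -3483/1171
a_4 = 3: -13816/4645
a_5 = 1: -17299/5816
a_6 = 6: -117610/39541
a_7 = 45: -5309749/1785161

-5309749/1785161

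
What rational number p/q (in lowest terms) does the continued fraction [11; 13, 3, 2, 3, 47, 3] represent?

504776/45577

Compute successive convergents:
a_0 = 11: 11/1
a_1 = 13: 144/13
a_2 = 3: 443/40
a_3 = 2: 1030/93
a_4 = 3: 3533/319
a_5 = 47: 167081/15086
a_6 = 3: 504776/45577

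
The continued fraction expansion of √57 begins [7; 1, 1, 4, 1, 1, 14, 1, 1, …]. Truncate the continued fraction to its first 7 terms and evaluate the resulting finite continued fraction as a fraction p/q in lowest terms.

2197/291

a_0 = 7: 7/1
a_1 = 1: 8/1
a_2 = 1: 15/2
a_3 = 4: 68/9
a_4 = 1: 83/11
a_5 = 1: 151/20
a_6 = 14: 2197/291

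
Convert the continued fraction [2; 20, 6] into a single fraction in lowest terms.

248/121

a_0 = 2: 2/1
a_1 = 20: 41/20
a_2 = 6: 248/121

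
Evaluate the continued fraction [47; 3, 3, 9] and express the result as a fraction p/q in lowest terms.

4399/93

Start with 9.
3 + 1/(9/1) = 3 + 1/9 = 28/9
3 + 1/(28/9) = 3 + 9/28 = 93/28
47 + 1/(93/28) = 47 + 28/93 = 4399/93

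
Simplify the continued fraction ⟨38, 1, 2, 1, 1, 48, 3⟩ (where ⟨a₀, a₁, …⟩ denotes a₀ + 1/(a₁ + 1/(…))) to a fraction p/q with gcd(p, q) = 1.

39760/1027

Starting at the tail and folding back:
Start with 3.
48 + 1/(3/1) = 48 + 1/3 = 145/3
1 + 1/(145/3) = 1 + 3/145 = 148/145
1 + 1/(148/145) = 1 + 145/148 = 293/148
2 + 1/(293/148) = 2 + 148/293 = 734/293
1 + 1/(734/293) = 1 + 293/734 = 1027/734
38 + 1/(1027/734) = 38 + 734/1027 = 39760/1027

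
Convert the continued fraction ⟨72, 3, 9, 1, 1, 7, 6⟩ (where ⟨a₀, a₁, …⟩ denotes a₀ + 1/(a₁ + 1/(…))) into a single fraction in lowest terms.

Start with 6.
7 + 1/(6/1) = 7 + 1/6 = 43/6
1 + 1/(43/6) = 1 + 6/43 = 49/43
1 + 1/(49/43) = 1 + 43/49 = 92/49
9 + 1/(92/49) = 9 + 49/92 = 877/92
3 + 1/(877/92) = 3 + 92/877 = 2723/877
72 + 1/(2723/877) = 72 + 877/2723 = 196933/2723

196933/2723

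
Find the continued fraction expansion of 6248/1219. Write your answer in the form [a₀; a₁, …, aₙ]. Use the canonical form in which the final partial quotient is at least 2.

[5; 7, 1, 29, 1, 1, 2]

Repeatedly divide and take the remainder:
⌊6248/1219⌋ = 5, remainder 153
⌊1219/153⌋ = 7, remainder 148
⌊153/148⌋ = 1, remainder 5
⌊148/5⌋ = 29, remainder 3
⌊5/3⌋ = 1, remainder 2
⌊3/2⌋ = 1, remainder 1
⌊2/1⌋ = 2, remainder 0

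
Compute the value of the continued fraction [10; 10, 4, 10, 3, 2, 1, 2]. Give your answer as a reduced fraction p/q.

117819/11668

Start with 2.
1 + 1/(2/1) = 1 + 1/2 = 3/2
2 + 1/(3/2) = 2 + 2/3 = 8/3
3 + 1/(8/3) = 3 + 3/8 = 27/8
10 + 1/(27/8) = 10 + 8/27 = 278/27
4 + 1/(278/27) = 4 + 27/278 = 1139/278
10 + 1/(1139/278) = 10 + 278/1139 = 11668/1139
10 + 1/(11668/1139) = 10 + 1139/11668 = 117819/11668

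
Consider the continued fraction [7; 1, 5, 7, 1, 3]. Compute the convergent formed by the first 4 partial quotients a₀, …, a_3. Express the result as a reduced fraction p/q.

Start with 7.
5 + 1/(7/1) = 5 + 1/7 = 36/7
1 + 1/(36/7) = 1 + 7/36 = 43/36
7 + 1/(43/36) = 7 + 36/43 = 337/43

337/43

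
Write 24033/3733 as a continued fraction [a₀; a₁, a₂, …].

[6; 2, 3, 1, 1, 7, 2, 14]

Repeatedly divide and take the remainder:
24033 = 6·3733 + 1635, so a_0 = 6
3733 = 2·1635 + 463, so a_1 = 2
1635 = 3·463 + 246, so a_2 = 3
463 = 1·246 + 217, so a_3 = 1
246 = 1·217 + 29, so a_4 = 1
217 = 7·29 + 14, so a_5 = 7
29 = 2·14 + 1, so a_6 = 2
14 = 14·1 + 0, so a_7 = 14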